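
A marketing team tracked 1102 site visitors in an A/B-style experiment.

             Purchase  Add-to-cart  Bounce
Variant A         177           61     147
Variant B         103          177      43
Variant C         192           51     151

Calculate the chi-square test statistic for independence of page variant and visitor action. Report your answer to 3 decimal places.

Row totals: 385, 323, 394. Column totals: 472, 289, 341. Grand total N = 1102.
Expected counts (row total × column total / N):
  Variant A, Purchase: 385×472/1102 = 164.9002
  Variant A, Add-to-cart: 385×289/1102 = 100.9664
  Variant A, Bounce: 385×341/1102 = 119.1334
  Variant B, Purchase: 323×472/1102 = 138.3448
  Variant B, Add-to-cart: 323×289/1102 = 84.7069
  Variant B, Bounce: 323×341/1102 = 99.9483
  Variant C, Purchase: 394×472/1102 = 168.7550
  Variant C, Add-to-cart: 394×289/1102 = 103.3267
  Variant C, Bounce: 394×341/1102 = 121.9183
Contributions (O − E)²/E:
  (177 − 164.9002)²/164.9002 = 0.8878
  (61 − 100.9664)²/100.9664 = 15.8202
  (147 − 119.1334)²/119.1334 = 6.5183
  (103 − 138.3448)²/138.3448 = 9.0300
  (177 − 84.7069)²/84.7069 = 100.5587
  (43 − 99.9483)²/99.9483 = 32.4479
  (192 − 168.7550)²/168.7550 = 3.2019
  (51 − 103.3267)²/103.3267 = 26.4993
  (151 − 121.9183)²/121.9183 = 6.9370
χ² = 0.8878 + 15.8202 + 6.5183 + 9.0300 + 100.5587 + 32.4479 + 3.2019 + 26.4993 + 6.9370 = 201.901

201.901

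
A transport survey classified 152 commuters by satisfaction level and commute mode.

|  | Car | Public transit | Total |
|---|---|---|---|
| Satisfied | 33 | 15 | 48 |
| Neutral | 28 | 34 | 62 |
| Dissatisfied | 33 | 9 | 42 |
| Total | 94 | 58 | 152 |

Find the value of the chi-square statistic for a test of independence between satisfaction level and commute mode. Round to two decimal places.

Grand total N = 152.
Expected counts (row total × column total / N):
  Satisfied, Car: 48×94/152 = 29.684
  Satisfied, Public transit: 48×58/152 = 18.316
  Neutral, Car: 62×94/152 = 38.342
  Neutral, Public transit: 62×58/152 = 23.658
  Dissatisfied, Car: 42×94/152 = 25.974
  Dissatisfied, Public transit: 42×58/152 = 16.026
Contributions (O − E)²/E:
  (33 − 29.684)²/29.684 = 0.3704
  (15 − 18.316)²/18.316 = 0.6003
  (28 − 38.342)²/38.342 = 2.7896
  (34 − 23.658)²/23.658 = 4.5210
  (33 − 25.974)²/25.974 = 1.9005
  (9 − 16.026)²/16.026 = 3.0803
χ² = 0.3704 + 0.6003 + 2.7896 + 4.5210 + 1.9005 + 3.0803 = 13.26

13.26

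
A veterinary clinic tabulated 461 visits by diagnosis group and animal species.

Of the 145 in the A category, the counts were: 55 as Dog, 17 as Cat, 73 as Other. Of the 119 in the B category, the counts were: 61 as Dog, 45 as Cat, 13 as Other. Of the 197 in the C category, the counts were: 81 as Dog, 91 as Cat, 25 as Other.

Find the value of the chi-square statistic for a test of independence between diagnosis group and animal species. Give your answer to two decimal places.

Row totals: 145, 119, 197. Column totals: 197, 153, 111. Grand total N = 461.
Expected counts (row total × column total / N):
  A, Dog: 145×197/461 = 61.9631
  A, Cat: 145×153/461 = 48.1236
  A, Other: 145×111/461 = 34.9132
  B, Dog: 119×197/461 = 50.8525
  B, Cat: 119×153/461 = 39.4946
  B, Other: 119×111/461 = 28.6529
  C, Dog: 197×197/461 = 84.1844
  C, Cat: 197×153/461 = 65.3818
  C, Other: 197×111/461 = 47.4338
Contributions (O − E)²/E:
  (55 − 61.9631)²/61.9631 = 0.7825
  (17 − 48.1236)²/48.1236 = 20.1290
  (73 − 34.9132)²/34.9132 = 41.5489
  (61 − 50.8525)²/50.8525 = 2.0249
  (45 − 39.4946)²/39.4946 = 0.7674
  (13 − 28.6529)²/28.6529 = 8.5511
  (81 − 84.1844)²/84.1844 = 0.1205
  (91 − 65.3818)²/65.3818 = 10.0378
  (25 − 47.4338)²/47.4338 = 10.6101
χ² = 0.7825 + 20.1290 + 41.5489 + 2.0249 + 0.7674 + 8.5511 + 0.1205 + 10.0378 + 10.6101 = 94.57

94.57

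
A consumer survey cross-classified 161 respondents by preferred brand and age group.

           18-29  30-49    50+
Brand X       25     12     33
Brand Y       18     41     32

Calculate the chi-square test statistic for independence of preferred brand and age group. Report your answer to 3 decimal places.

14.531

Row totals: 70, 91. Column totals: 43, 53, 65. Grand total N = 161.
Expected counts (row total × column total / N):
  Brand X, 18-29: 70×43/161 = 18.6957
  Brand X, 30-49: 70×53/161 = 23.0435
  Brand X, 50+: 70×65/161 = 28.2609
  Brand Y, 18-29: 91×43/161 = 24.3043
  Brand Y, 30-49: 91×53/161 = 29.9565
  Brand Y, 50+: 91×65/161 = 36.7391
Contributions (O − E)²/E:
  (25 − 18.6957)²/18.6957 = 2.1258
  (12 − 23.0435)²/23.0435 = 5.2926
  (33 − 28.2609)²/28.2609 = 0.7947
  (18 − 24.3043)²/24.3043 = 1.6353
  (41 − 29.9565)²/29.9565 = 4.0712
  (32 − 36.7391)²/36.7391 = 0.6113
χ² = 2.1258 + 5.2926 + 0.7947 + 1.6353 + 4.0712 + 0.6113 = 14.531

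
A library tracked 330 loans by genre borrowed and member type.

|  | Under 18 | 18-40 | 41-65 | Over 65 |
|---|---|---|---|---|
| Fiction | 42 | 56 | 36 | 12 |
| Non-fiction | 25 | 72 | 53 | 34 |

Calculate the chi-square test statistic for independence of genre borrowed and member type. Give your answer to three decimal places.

Row totals: 146, 184. Column totals: 67, 128, 89, 46. Grand total N = 330.
Expected counts (row total × column total / N):
  Fiction, Under 18: 146×67/330 = 29.6424
  Fiction, 18-40: 146×128/330 = 56.6303
  Fiction, 41-65: 146×89/330 = 39.3758
  Fiction, Over 65: 146×46/330 = 20.3515
  Non-fiction, Under 18: 184×67/330 = 37.3576
  Non-fiction, 18-40: 184×128/330 = 71.3697
  Non-fiction, 41-65: 184×89/330 = 49.6242
  Non-fiction, Over 65: 184×46/330 = 25.6485
Contributions (O − E)²/E:
  (42 − 29.6424)²/29.6424 = 5.1518
  (56 − 56.6303)²/56.6303 = 0.0070
  (36 − 39.3758)²/39.3758 = 0.2894
  (12 − 20.3515)²/20.3515 = 3.4271
  (25 − 37.3576)²/37.3576 = 4.0878
  (72 − 71.3697)²/71.3697 = 0.0056
  (53 − 49.6242)²/49.6242 = 0.2296
  (34 − 25.6485)²/25.6485 = 2.7194
χ² = 5.1518 + 0.0070 + 0.2894 + 3.4271 + 4.0878 + 0.0056 + 0.2296 + 2.7194 = 15.918

15.918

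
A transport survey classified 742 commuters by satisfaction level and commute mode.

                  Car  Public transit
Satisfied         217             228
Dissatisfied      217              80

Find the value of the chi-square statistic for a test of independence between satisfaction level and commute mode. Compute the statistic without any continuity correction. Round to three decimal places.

Row totals: 445, 297. Column totals: 434, 308. Grand total N = 742.
Expected counts (row total × column total / N):
  Satisfied, Car: 445×434/742 = 260.2830
  Satisfied, Public transit: 445×308/742 = 184.7170
  Dissatisfied, Car: 297×434/742 = 173.7170
  Dissatisfied, Public transit: 297×308/742 = 123.2830
Contributions (O − E)²/E:
  (217 − 260.2830)²/260.2830 = 7.1976
  (228 − 184.7170)²/184.7170 = 10.1421
  (217 − 173.7170)²/173.7170 = 10.7843
  (80 − 123.2830)²/123.2830 = 15.1961
χ² = 7.1976 + 10.1421 + 10.7843 + 15.1961 = 43.320

43.320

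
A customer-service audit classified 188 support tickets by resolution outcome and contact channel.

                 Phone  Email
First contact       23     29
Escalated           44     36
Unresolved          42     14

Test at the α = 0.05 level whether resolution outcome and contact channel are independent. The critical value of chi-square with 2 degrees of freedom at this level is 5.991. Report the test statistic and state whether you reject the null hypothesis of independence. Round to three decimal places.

10.985; reject H₀

Row totals: 52, 80, 56. Column totals: 109, 79. Grand total N = 188.
Expected counts (row total × column total / N):
  First contact, Phone: 52×109/188 = 30.1489
  First contact, Email: 52×79/188 = 21.8511
  Escalated, Phone: 80×109/188 = 46.3830
  Escalated, Email: 80×79/188 = 33.6170
  Unresolved, Phone: 56×109/188 = 32.4681
  Unresolved, Email: 56×79/188 = 23.5319
Contributions (O − E)²/E:
  (23 − 30.1489)²/30.1489 = 1.6951
  (29 − 21.8511)²/21.8511 = 2.3389
  (44 − 46.3830)²/46.3830 = 0.1224
  (36 − 33.6170)²/33.6170 = 0.1689
  (42 − 32.4681)²/32.4681 = 2.7984
  (14 − 23.5319)²/23.5319 = 3.8610
χ² = 1.6951 + 2.3389 + 0.1224 + 0.1689 + 2.7984 + 3.8610 = 10.985
df = (3−1)(2−1) = 2. Since 10.985 > 5.991, reject the null hypothesis of independence at α = 0.05.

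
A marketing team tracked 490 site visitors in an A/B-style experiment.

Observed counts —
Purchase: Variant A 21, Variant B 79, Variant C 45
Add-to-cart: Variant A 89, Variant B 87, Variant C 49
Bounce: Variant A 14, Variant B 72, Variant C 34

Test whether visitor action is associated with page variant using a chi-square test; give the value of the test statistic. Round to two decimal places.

Row totals: 145, 225, 120. Column totals: 124, 238, 128. Grand total N = 490.
Expected counts (row total × column total / N):
  Purchase, Variant A: 145×124/490 = 36.694
  Purchase, Variant B: 145×238/490 = 70.429
  Purchase, Variant C: 145×128/490 = 37.878
  Add-to-cart, Variant A: 225×124/490 = 56.939
  Add-to-cart, Variant B: 225×238/490 = 109.286
  Add-to-cart, Variant C: 225×128/490 = 58.776
  Bounce, Variant A: 120×124/490 = 30.367
  Bounce, Variant B: 120×238/490 = 58.286
  Bounce, Variant C: 120×128/490 = 31.347
Contributions (O − E)²/E:
  (21 − 36.694)²/36.694 = 6.7123
  (79 − 70.429)²/70.429 = 1.0431
  (45 − 37.878)²/37.878 = 1.3391
  (89 − 56.939)²/56.939 = 18.0528
  (87 − 109.286)²/109.286 = 4.5446
  (49 − 58.776)²/58.776 = 1.6260
  (14 − 30.367)²/30.367 = 8.8214
  (72 − 58.286)²/58.286 = 3.2267
  (34 − 31.347)²/31.347 = 0.2245
χ² = 6.7123 + 1.0431 + 1.3391 + 18.0528 + 4.5446 + 1.6260 + 8.8214 + 3.2267 + 0.2245 = 45.59

45.59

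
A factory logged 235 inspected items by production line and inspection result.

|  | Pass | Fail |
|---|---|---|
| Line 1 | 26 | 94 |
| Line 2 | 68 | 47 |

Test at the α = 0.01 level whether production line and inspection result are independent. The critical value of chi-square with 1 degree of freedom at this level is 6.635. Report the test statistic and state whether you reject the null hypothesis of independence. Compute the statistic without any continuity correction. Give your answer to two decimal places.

Row totals: 120, 115. Column totals: 94, 141. Grand total N = 235.
Expected counts (row total × column total / N):
  Line 1, Pass: 120×94/235 = 48.000
  Line 1, Fail: 120×141/235 = 72.000
  Line 2, Pass: 115×94/235 = 46.000
  Line 2, Fail: 115×141/235 = 69.000
Contributions (O − E)²/E:
  (26 − 48.000)²/48.000 = 10.0833
  (94 − 72.000)²/72.000 = 6.7222
  (68 − 46.000)²/46.000 = 10.5217
  (47 − 69.000)²/69.000 = 7.0145
χ² = 10.0833 + 6.7222 + 10.5217 + 7.0145 = 34.34
df = (2−1)(2−1) = 1. Since 34.34 > 6.635, reject the null hypothesis of independence at α = 0.01.

34.34; reject H₀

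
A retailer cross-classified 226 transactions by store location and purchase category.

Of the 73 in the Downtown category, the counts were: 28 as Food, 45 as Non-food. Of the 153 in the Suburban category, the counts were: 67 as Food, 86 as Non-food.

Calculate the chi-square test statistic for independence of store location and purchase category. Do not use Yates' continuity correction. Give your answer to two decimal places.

Row totals: 73, 153. Column totals: 95, 131. Grand total N = 226.
Expected counts (row total × column total / N):
  Downtown, Food: 73×95/226 = 30.686
  Downtown, Non-food: 73×131/226 = 42.314
  Suburban, Food: 153×95/226 = 64.314
  Suburban, Non-food: 153×131/226 = 88.686
Contributions (O − E)²/E:
  (28 − 30.686)²/30.686 = 0.2351
  (45 − 42.314)²/42.314 = 0.1705
  (67 − 64.314)²/64.314 = 0.1122
  (86 − 88.686)²/88.686 = 0.0813
χ² = 0.2351 + 0.1705 + 0.1122 + 0.0813 = 0.60

0.60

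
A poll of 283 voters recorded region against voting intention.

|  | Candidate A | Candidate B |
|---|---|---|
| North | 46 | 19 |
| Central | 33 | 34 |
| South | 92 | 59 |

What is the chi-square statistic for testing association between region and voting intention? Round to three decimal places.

Row totals: 65, 67, 151. Column totals: 171, 112. Grand total N = 283.
Expected counts (row total × column total / N):
  North, Candidate A: 65×171/283 = 39.2756
  North, Candidate B: 65×112/283 = 25.7244
  Central, Candidate A: 67×171/283 = 40.4841
  Central, Candidate B: 67×112/283 = 26.5159
  South, Candidate A: 151×171/283 = 91.2403
  South, Candidate B: 151×112/283 = 59.7597
Contributions (O − E)²/E:
  (46 − 39.2756)²/39.2756 = 1.1513
  (19 − 25.7244)²/25.7244 = 1.7578
  (33 − 40.4841)²/40.4841 = 1.3835
  (34 − 26.5159)²/26.5159 = 2.1124
  (92 − 91.2403)²/91.2403 = 0.0063
  (59 − 59.7597)²/59.7597 = 0.0097
χ² = 1.1513 + 1.7578 + 1.3835 + 2.1124 + 0.0063 + 0.0097 = 6.421

6.421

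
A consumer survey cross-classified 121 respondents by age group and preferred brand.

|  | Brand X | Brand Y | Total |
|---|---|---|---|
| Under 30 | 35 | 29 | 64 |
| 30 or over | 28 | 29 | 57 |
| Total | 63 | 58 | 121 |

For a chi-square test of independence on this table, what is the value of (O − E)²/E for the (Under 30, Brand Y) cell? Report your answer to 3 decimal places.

Row total (Under 30) = 64; column total (Brand Y) = 58; N = 121.
Expected count E = 64 × 58 / 121 = 30.6777.
Contribution = (O − E)²/E = (29 − 30.6777)² / 30.6777 = 0.092.

0.092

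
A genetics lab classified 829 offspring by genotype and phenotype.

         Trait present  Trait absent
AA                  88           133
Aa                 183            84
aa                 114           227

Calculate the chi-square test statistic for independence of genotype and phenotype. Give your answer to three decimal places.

79.520

Row totals: 221, 267, 341. Column totals: 385, 444. Grand total N = 829.
Expected counts (row total × column total / N):
  AA, Trait present: 221×385/829 = 102.6357
  AA, Trait absent: 221×444/829 = 118.3643
  Aa, Trait present: 267×385/829 = 123.9988
  Aa, Trait absent: 267×444/829 = 143.0012
  aa, Trait present: 341×385/829 = 158.3655
  aa, Trait absent: 341×444/829 = 182.6345
Contributions (O − E)²/E:
  (88 − 102.6357)²/102.6357 = 2.0870
  (133 − 118.3643)²/118.3643 = 1.8097
  (183 − 123.9988)²/123.9988 = 28.0740
  (84 − 143.0012)²/143.0012 = 24.3434
  (114 − 158.3655)²/158.3655 = 12.4288
  (227 − 182.6345)²/182.6345 = 10.7772
χ² = 2.0870 + 1.8097 + 28.0740 + 24.3434 + 12.4288 + 10.7772 = 79.520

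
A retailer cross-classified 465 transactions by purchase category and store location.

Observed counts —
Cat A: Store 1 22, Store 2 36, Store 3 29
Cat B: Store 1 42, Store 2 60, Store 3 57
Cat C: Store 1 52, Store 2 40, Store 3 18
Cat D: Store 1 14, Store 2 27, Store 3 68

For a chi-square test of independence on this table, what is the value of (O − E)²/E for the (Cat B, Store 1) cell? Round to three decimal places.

Row total (Cat B) = 159; column total (Store 1) = 130; N = 465.
Expected count E = 159 × 130 / 465 = 44.4516.
Contribution = (O − E)²/E = (42 − 44.4516)² / 44.4516 = 0.135.

0.135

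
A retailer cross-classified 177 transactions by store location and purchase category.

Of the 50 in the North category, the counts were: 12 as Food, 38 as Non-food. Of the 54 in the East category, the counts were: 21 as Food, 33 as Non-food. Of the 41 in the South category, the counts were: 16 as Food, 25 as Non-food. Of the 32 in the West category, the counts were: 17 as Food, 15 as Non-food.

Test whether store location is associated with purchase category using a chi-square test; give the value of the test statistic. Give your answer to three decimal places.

7.320

Row totals: 50, 54, 41, 32. Column totals: 66, 111. Grand total N = 177.
Expected counts (row total × column total / N):
  North, Food: 50×66/177 = 18.6441
  North, Non-food: 50×111/177 = 31.3559
  East, Food: 54×66/177 = 20.1356
  East, Non-food: 54×111/177 = 33.8644
  South, Food: 41×66/177 = 15.2881
  South, Non-food: 41×111/177 = 25.7119
  West, Food: 32×66/177 = 11.9322
  West, Non-food: 32×111/177 = 20.0678
Contributions (O − E)²/E:
  (12 − 18.6441)²/18.6441 = 2.3677
  (38 − 31.3559)²/31.3559 = 1.4078
  (21 − 20.1356)²/20.1356 = 0.0371
  (33 − 33.8644)²/33.8644 = 0.0221
  (16 − 15.2881)²/15.2881 = 0.0332
  (25 − 25.7119)²/25.7119 = 0.0197
  (17 − 11.9322)²/11.9322 = 2.1524
  (15 − 20.0678)²/20.0678 = 1.2798
χ² = 2.3677 + 1.4078 + 0.0371 + 0.0221 + 0.0332 + 0.0197 + 2.1524 + 1.2798 = 7.320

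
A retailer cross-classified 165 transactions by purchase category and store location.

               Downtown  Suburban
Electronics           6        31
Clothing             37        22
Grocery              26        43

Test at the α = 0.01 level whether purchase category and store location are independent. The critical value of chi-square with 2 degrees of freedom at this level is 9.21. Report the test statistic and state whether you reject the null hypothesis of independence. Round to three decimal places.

21.039; reject H₀

Row totals: 37, 59, 69. Column totals: 69, 96. Grand total N = 165.
Expected counts (row total × column total / N):
  Electronics, Downtown: 37×69/165 = 15.4727
  Electronics, Suburban: 37×96/165 = 21.5273
  Clothing, Downtown: 59×69/165 = 24.6727
  Clothing, Suburban: 59×96/165 = 34.3273
  Grocery, Downtown: 69×69/165 = 28.8545
  Grocery, Suburban: 69×96/165 = 40.1455
Contributions (O − E)²/E:
  (6 − 15.4727)²/15.4727 = 5.7994
  (31 − 21.5273)²/21.5273 = 4.1683
  (37 − 24.6727)²/24.6727 = 6.1591
  (22 − 34.3273)²/34.3273 = 4.4269
  (26 − 28.8545)²/28.8545 = 0.2824
  (43 − 40.1455)²/40.1455 = 0.2030
χ² = 5.7994 + 4.1683 + 6.1591 + 4.4269 + 0.2824 + 0.2030 = 21.039
df = (3−1)(2−1) = 2. Since 21.039 > 9.21, reject the null hypothesis of independence at α = 0.01.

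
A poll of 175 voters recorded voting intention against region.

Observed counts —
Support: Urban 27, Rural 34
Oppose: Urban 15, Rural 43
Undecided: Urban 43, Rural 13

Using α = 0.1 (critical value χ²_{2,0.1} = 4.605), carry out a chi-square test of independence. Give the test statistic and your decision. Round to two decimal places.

30.27; reject H₀

Row totals: 61, 58, 56. Column totals: 85, 90. Grand total N = 175.
Expected counts (row total × column total / N):
  Support, Urban: 61×85/175 = 29.629
  Support, Rural: 61×90/175 = 31.371
  Oppose, Urban: 58×85/175 = 28.171
  Oppose, Rural: 58×90/175 = 29.829
  Undecided, Urban: 56×85/175 = 27.200
  Undecided, Rural: 56×90/175 = 28.800
Contributions (O − E)²/E:
  (27 − 29.629)²/29.629 = 0.2333
  (34 − 31.371)²/31.371 = 0.2203
  (15 − 28.171)²/28.171 = 6.1579
  (43 − 29.829)²/29.829 = 5.8157
  (43 − 27.200)²/27.200 = 9.1779
  (13 − 28.800)²/28.800 = 8.6681
χ² = 0.2333 + 0.2203 + 6.1579 + 5.8157 + 9.1779 + 8.6681 = 30.27
df = (3−1)(2−1) = 2. Since 30.27 > 4.605, reject the null hypothesis of independence at α = 0.1.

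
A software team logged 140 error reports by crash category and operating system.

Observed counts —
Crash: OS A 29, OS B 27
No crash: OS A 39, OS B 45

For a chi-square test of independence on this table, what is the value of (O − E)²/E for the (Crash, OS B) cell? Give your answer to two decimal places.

Row total (Crash) = 56; column total (OS B) = 72; N = 140.
Expected count E = 56 × 72 / 140 = 28.800.
Contribution = (O − E)²/E = (27 − 28.800)² / 28.800 = 0.11.

0.11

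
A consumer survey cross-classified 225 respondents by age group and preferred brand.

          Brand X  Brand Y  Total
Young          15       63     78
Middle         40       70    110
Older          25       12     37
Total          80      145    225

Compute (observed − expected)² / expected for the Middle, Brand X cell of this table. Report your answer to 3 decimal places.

0.020

Row total (Middle) = 110; column total (Brand X) = 80; N = 225.
Expected count E = 110 × 80 / 225 = 39.1111.
Contribution = (O − E)²/E = (40 − 39.1111)² / 39.1111 = 0.020.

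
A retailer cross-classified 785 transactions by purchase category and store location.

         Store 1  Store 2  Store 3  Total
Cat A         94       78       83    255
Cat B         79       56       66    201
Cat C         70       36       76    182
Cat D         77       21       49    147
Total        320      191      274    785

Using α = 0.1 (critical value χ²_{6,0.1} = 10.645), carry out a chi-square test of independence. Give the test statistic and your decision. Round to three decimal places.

Grand total N = 785.
Expected counts (row total × column total / N):
  Cat A, Store 1: 255×320/785 = 103.9490
  Cat A, Store 2: 255×191/785 = 62.0446
  Cat A, Store 3: 255×274/785 = 89.0064
  Cat B, Store 1: 201×320/785 = 81.9363
  Cat B, Store 2: 201×191/785 = 48.9057
  Cat B, Store 3: 201×274/785 = 70.1580
  Cat C, Store 1: 182×320/785 = 74.1911
  Cat C, Store 2: 182×191/785 = 44.2828
  Cat C, Store 3: 182×274/785 = 63.5261
  Cat D, Store 1: 147×320/785 = 59.9236
  Cat D, Store 2: 147×191/785 = 35.7669
  Cat D, Store 3: 147×274/785 = 51.3096
Contributions (O − E)²/E:
  (94 − 103.9490)²/103.9490 = 0.9522
  (78 − 62.0446)²/62.0446 = 4.1031
  (83 − 89.0064)²/89.0064 = 0.4053
  (79 − 81.9363)²/81.9363 = 0.1052
  (56 − 48.9057)²/48.9057 = 1.0291
  (66 − 70.1580)²/70.1580 = 0.2464
  (70 − 74.1911)²/74.1911 = 0.2368
  (36 − 44.2828)²/44.2828 = 1.5492
  (76 − 63.5261)²/63.5261 = 2.4494
  (77 − 59.9236)²/59.9236 = 4.8663
  (21 − 35.7669)²/35.7669 = 6.0967
  (49 − 51.3096)²/51.3096 = 0.1040
χ² = 0.9522 + 4.1031 + 0.4053 + 0.1052 + 1.0291 + 0.2464 + 0.2368 + 1.5492 + 2.4494 + 4.8663 + 6.0967 + 0.1040 = 22.144
df = (4−1)(3−1) = 6. Since 22.144 > 10.645, reject the null hypothesis of independence at α = 0.1.

22.144; reject H₀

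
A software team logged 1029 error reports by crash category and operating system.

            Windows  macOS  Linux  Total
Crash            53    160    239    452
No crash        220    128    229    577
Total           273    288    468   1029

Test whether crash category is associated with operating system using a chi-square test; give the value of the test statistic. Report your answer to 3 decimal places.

Grand total N = 1029.
Expected counts (row total × column total / N):
  Crash, Windows: 452×273/1029 = 119.91837
  Crash, macOS: 452×288/1029 = 126.50729
  Crash, Linux: 452×468/1029 = 205.57434
  No crash, Windows: 577×273/1029 = 153.08163
  No crash, macOS: 577×288/1029 = 161.49271
  No crash, Linux: 577×468/1029 = 262.42566
Contributions (O − E)²/E:
  (53 − 119.91837)²/119.91837 = 37.3426
  (160 − 126.50729)²/126.50729 = 8.8672
  (239 − 205.57434)²/205.57434 = 5.4349
  (220 − 153.08163)²/153.08163 = 29.2528
  (128 − 161.49271)²/161.49271 = 6.9462
  (229 − 262.42566)²/262.42566 = 4.2575
χ² = 37.3426 + 8.8672 + 5.4349 + 29.2528 + 6.9462 + 4.2575 = 92.101

92.101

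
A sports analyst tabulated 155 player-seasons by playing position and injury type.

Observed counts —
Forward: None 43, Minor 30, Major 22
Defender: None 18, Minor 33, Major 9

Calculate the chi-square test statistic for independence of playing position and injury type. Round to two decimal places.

Row totals: 95, 60. Column totals: 61, 63, 31. Grand total N = 155.
Expected counts (row total × column total / N):
  Forward, None: 95×61/155 = 37.387
  Forward, Minor: 95×63/155 = 38.613
  Forward, Major: 95×31/155 = 19.000
  Defender, None: 60×61/155 = 23.613
  Defender, Minor: 60×63/155 = 24.387
  Defender, Major: 60×31/155 = 12.000
Contributions (O − E)²/E:
  (43 − 37.387)²/37.387 = 0.8427
  (30 − 38.613)²/38.613 = 1.9212
  (22 − 19.000)²/19.000 = 0.4737
  (18 − 23.613)²/23.613 = 1.3343
  (33 − 24.387)²/24.387 = 3.0419
  (9 − 12.000)²/12.000 = 0.7500
χ² = 0.8427 + 1.9212 + 0.4737 + 1.3343 + 3.0419 + 0.7500 = 8.36

8.36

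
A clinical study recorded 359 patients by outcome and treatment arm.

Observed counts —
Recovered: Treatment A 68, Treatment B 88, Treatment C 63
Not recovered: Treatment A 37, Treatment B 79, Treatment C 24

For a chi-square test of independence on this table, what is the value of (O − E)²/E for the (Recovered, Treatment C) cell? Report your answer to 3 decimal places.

Row total (Recovered) = 219; column total (Treatment C) = 87; N = 359.
Expected count E = 219 × 87 / 359 = 53.0724.
Contribution = (O − E)²/E = (63 − 53.0724)² / 53.0724 = 1.857.

1.857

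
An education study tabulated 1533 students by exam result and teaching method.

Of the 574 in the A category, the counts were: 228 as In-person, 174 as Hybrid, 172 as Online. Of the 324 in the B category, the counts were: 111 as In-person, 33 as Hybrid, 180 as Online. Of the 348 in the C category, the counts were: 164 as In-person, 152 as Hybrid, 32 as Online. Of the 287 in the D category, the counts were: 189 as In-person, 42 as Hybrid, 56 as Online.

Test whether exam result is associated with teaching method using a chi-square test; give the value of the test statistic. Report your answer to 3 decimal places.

266.915

Row totals: 574, 324, 348, 287. Column totals: 692, 401, 440. Grand total N = 1533.
Expected counts (row total × column total / N):
  A, In-person: 574×692/1533 = 259.1050
  A, Hybrid: 574×401/1533 = 150.1461
  A, Online: 574×440/1533 = 164.7489
  B, In-person: 324×692/1533 = 146.2544
  B, Hybrid: 324×401/1533 = 84.7515
  B, Online: 324×440/1533 = 92.9941
  C, In-person: 348×692/1533 = 157.0881
  C, Hybrid: 348×401/1533 = 91.0294
  C, Online: 348×440/1533 = 99.8826
  D, In-person: 287×692/1533 = 129.5525
  D, Hybrid: 287×401/1533 = 75.0731
  D, Online: 287×440/1533 = 82.3744
Contributions (O − E)²/E:
  (228 − 259.1050)²/259.1050 = 3.7341
  (174 − 150.1461)²/150.1461 = 3.7897
  (172 − 164.7489)²/164.7489 = 0.3191
  (111 − 146.2544)²/146.2544 = 8.4980
  (33 − 84.7515)²/84.7515 = 31.6008
  (180 − 92.9941)²/92.9941 = 81.4033
  (164 − 157.0881)²/157.0881 = 0.3041
  (152 − 91.0294)²/91.0294 = 40.8375
  (32 − 99.8826)²/99.8826 = 46.1346
  (189 − 129.5525)²/129.5525 = 27.2786
  (42 − 75.0731)²/75.0731 = 14.5702
  (56 − 82.3744)²/82.3744 = 8.4445
χ² = 3.7341 + 3.7897 + 0.3191 + 8.4980 + 31.6008 + 81.4033 + 0.3041 + 40.8375 + 46.1346 + 27.2786 + 14.5702 + 8.4445 = 266.915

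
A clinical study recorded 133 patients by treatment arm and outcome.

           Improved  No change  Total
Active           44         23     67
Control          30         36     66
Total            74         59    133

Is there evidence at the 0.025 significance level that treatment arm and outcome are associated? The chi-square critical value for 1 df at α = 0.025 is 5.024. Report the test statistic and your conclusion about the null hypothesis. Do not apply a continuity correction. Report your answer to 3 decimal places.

Grand total N = 133.
Expected counts (row total × column total / N):
  Active, Improved: 67×74/133 = 37.2782
  Active, No change: 67×59/133 = 29.7218
  Control, Improved: 66×74/133 = 36.7218
  Control, No change: 66×59/133 = 29.2782
Contributions (O − E)²/E:
  (44 − 37.2782)²/37.2782 = 1.2120
  (23 − 29.7218)²/29.7218 = 1.5202
  (30 − 36.7218)²/36.7218 = 1.2304
  (36 − 29.2782)²/29.2782 = 1.5432
χ² = 1.2120 + 1.5202 + 1.2304 + 1.5432 = 5.506
df = (2−1)(2−1) = 1. Since 5.506 > 5.024, reject the null hypothesis of independence at α = 0.025.

5.506; reject H₀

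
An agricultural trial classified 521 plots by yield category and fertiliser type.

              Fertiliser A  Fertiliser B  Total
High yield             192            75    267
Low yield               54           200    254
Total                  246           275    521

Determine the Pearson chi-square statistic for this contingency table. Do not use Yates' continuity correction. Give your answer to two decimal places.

133.99

Grand total N = 521.
Expected counts (row total × column total / N):
  High yield, Fertiliser A: 267×246/521 = 126.069
  High yield, Fertiliser B: 267×275/521 = 140.931
  Low yield, Fertiliser A: 254×246/521 = 119.931
  Low yield, Fertiliser B: 254×275/521 = 134.069
Contributions (O − E)²/E:
  (192 − 126.069)²/126.069 = 34.4803
  (75 − 140.931)²/140.931 = 30.8441
  (54 − 119.931)²/119.931 = 36.2450
  (200 − 134.069)²/134.069 = 32.4228
χ² = 34.4803 + 30.8441 + 36.2450 + 32.4228 = 133.99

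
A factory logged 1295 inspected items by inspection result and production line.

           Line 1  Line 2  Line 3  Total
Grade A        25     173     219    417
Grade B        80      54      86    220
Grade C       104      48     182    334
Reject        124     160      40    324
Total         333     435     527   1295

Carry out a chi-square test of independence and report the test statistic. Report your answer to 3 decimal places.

264.402

Grand total N = 1295.
Expected counts (row total × column total / N):
  Grade A, Line 1: 417×333/1295 = 107.2286
  Grade A, Line 2: 417×435/1295 = 140.0734
  Grade A, Line 3: 417×527/1295 = 169.6981
  Grade B, Line 1: 220×333/1295 = 56.5714
  Grade B, Line 2: 220×435/1295 = 73.8996
  Grade B, Line 3: 220×527/1295 = 89.5290
  Grade C, Line 1: 334×333/1295 = 85.8857
  Grade C, Line 2: 334×435/1295 = 112.1931
  Grade C, Line 3: 334×527/1295 = 135.9212
  Reject, Line 1: 324×333/1295 = 83.3143
  Reject, Line 2: 324×435/1295 = 108.8340
  Reject, Line 3: 324×527/1295 = 131.8517
Contributions (O − E)²/E:
  (25 − 107.2286)²/107.2286 = 63.0573
  (173 − 140.0734)²/140.0734 = 7.7399
  (219 − 169.6981)²/169.6981 = 14.3235
  (80 − 56.5714)²/56.5714 = 9.7028
  (54 − 73.8996)²/73.8996 = 5.3585
  (86 − 89.5290)²/89.5290 = 0.1391
  (104 − 85.8857)²/85.8857 = 3.8205
  (48 − 112.1931)²/112.1931 = 36.7291
  (182 − 135.9212)²/135.9212 = 15.6212
  (124 − 83.3143)²/83.3143 = 19.8685
  (160 − 108.8340)²/108.8340 = 24.0546
  (40 − 131.8517)²/131.8517 = 63.9865
χ² = 63.0573 + 7.7399 + 14.3235 + 9.7028 + 5.3585 + 0.1391 + 3.8205 + 36.7291 + 15.6212 + 19.8685 + 24.0546 + 63.9865 = 264.402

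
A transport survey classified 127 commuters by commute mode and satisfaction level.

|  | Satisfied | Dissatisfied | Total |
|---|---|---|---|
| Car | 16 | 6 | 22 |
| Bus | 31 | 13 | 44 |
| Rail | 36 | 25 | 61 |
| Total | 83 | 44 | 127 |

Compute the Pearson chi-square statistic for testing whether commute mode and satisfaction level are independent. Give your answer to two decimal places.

2.12

Grand total N = 127.
Expected counts (row total × column total / N):
  Car, Satisfied: 22×83/127 = 14.378
  Car, Dissatisfied: 22×44/127 = 7.622
  Bus, Satisfied: 44×83/127 = 28.756
  Bus, Dissatisfied: 44×44/127 = 15.244
  Rail, Satisfied: 61×83/127 = 39.866
  Rail, Dissatisfied: 61×44/127 = 21.134
Contributions (O − E)²/E:
  (16 − 14.378)²/14.378 = 0.1830
  (6 − 7.622)²/7.622 = 0.3452
  (31 − 28.756)²/28.756 = 0.1751
  (13 − 15.244)²/15.244 = 0.3303
  (36 − 39.866)²/39.866 = 0.3749
  (25 − 21.134)²/21.134 = 0.7072
χ² = 0.1830 + 0.3452 + 0.1751 + 0.3303 + 0.3749 + 0.7072 = 2.12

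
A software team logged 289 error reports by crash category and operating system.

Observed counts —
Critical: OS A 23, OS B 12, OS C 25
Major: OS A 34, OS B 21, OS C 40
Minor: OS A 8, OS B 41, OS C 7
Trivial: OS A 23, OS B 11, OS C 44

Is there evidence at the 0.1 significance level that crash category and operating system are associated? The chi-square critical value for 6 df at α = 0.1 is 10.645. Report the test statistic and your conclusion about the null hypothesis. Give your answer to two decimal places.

Row totals: 60, 95, 56, 78. Column totals: 88, 85, 116. Grand total N = 289.
Expected counts (row total × column total / N):
  Critical, OS A: 60×88/289 = 18.270
  Critical, OS B: 60×85/289 = 17.647
  Critical, OS C: 60×116/289 = 24.083
  Major, OS A: 95×88/289 = 28.927
  Major, OS B: 95×85/289 = 27.941
  Major, OS C: 95×116/289 = 38.131
  Minor, OS A: 56×88/289 = 17.052
  Minor, OS B: 56×85/289 = 16.471
  Minor, OS C: 56×116/289 = 22.478
  Trivial, OS A: 78×88/289 = 23.751
  Trivial, OS B: 78×85/289 = 22.941
  Trivial, OS C: 78×116/289 = 31.308
Contributions (O − E)²/E:
  (23 − 18.270)²/18.270 = 1.2246
  (12 − 17.647)²/17.647 = 1.8070
  (25 − 24.083)²/24.083 = 0.0349
  (34 − 28.927)²/28.927 = 0.8897
  (21 − 27.941)²/27.941 = 1.7243
  (40 − 38.131)²/38.131 = 0.0916
  (8 − 17.052)²/17.052 = 4.8052
  (41 − 16.471)²/16.471 = 36.5292
  (7 − 22.478)²/22.478 = 10.6579
  (23 − 23.751)²/23.751 = 0.0237
  (11 − 22.941)²/22.941 = 6.2154
  (44 − 31.308)²/31.308 = 5.1452
χ² = 1.2246 + 1.8070 + 0.0349 + 0.8897 + 1.7243 + 0.0916 + 4.8052 + 36.5292 + 10.6579 + 0.0237 + 6.2154 + 5.1452 = 69.15
df = (4−1)(3−1) = 6. Since 69.15 > 10.645, reject the null hypothesis of independence at α = 0.1.

69.15; reject H₀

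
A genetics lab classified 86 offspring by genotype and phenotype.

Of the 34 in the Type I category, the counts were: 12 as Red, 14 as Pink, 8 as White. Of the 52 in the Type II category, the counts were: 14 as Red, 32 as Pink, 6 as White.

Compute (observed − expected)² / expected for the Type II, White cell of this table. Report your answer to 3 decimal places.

0.718

Row total (Type II) = 52; column total (White) = 14; N = 86.
Expected count E = 52 × 14 / 86 = 8.4651.
Contribution = (O − E)²/E = (6 − 8.4651)² / 8.4651 = 0.718.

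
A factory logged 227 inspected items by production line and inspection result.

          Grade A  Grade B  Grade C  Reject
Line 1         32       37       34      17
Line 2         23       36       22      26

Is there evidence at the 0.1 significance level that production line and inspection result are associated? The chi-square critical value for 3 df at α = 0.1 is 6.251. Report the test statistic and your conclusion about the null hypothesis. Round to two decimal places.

Row totals: 120, 107. Column totals: 55, 73, 56, 43. Grand total N = 227.
Expected counts (row total × column total / N):
  Line 1, Grade A: 120×55/227 = 29.0749
  Line 1, Grade B: 120×73/227 = 38.5903
  Line 1, Grade C: 120×56/227 = 29.6035
  Line 1, Reject: 120×43/227 = 22.7313
  Line 2, Grade A: 107×55/227 = 25.9251
  Line 2, Grade B: 107×73/227 = 34.4097
  Line 2, Grade C: 107×56/227 = 26.3965
  Line 2, Reject: 107×43/227 = 20.2687
Contributions (O − E)²/E:
  (32 − 29.0749)²/29.0749 = 0.2943
  (37 − 38.5903)²/38.5903 = 0.0655
  (34 − 29.6035)²/29.6035 = 0.6529
  (17 − 22.7313)²/22.7313 = 1.4450
  (23 − 25.9251)²/25.9251 = 0.3300
  (36 − 34.4097)²/34.4097 = 0.0735
  (22 − 26.3965)²/26.3965 = 0.7323
  (26 − 20.2687)²/20.2687 = 1.6206
χ² = 0.2943 + 0.0655 + 0.6529 + 1.4450 + 0.3300 + 0.0735 + 0.7323 + 1.6206 = 5.21
df = (2−1)(4−1) = 3. Since 5.21 < 6.251, fail to reject the null hypothesis of independence at α = 0.1.

5.21; fail to reject H₀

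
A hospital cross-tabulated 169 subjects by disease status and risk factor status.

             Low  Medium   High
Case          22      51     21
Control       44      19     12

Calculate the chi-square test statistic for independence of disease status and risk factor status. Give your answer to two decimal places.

Row totals: 94, 75. Column totals: 66, 70, 33. Grand total N = 169.
Expected counts (row total × column total / N):
  Case, Low: 94×66/169 = 36.710
  Case, Medium: 94×70/169 = 38.935
  Case, High: 94×33/169 = 18.355
  Control, Low: 75×66/169 = 29.290
  Control, Medium: 75×70/169 = 31.065
  Control, High: 75×33/169 = 14.645
Contributions (O − E)²/E:
  (22 − 36.710)²/36.710 = 5.8944
  (51 − 38.935)²/38.935 = 3.7386
  (21 − 18.355)²/18.355 = 0.3812
  (44 − 29.290)²/29.290 = 7.3876
  (19 − 31.065)²/31.065 = 4.6858
  (12 − 14.645)²/14.645 = 0.4777
χ² = 5.8944 + 3.7386 + 0.3812 + 7.3876 + 4.6858 + 0.4777 = 22.57

22.57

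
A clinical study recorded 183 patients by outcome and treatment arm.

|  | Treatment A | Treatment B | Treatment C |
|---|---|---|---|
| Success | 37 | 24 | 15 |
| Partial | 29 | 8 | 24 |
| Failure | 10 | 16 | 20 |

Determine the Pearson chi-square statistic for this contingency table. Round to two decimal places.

18.36

Row totals: 76, 61, 46. Column totals: 76, 48, 59. Grand total N = 183.
Expected counts (row total × column total / N):
  Success, Treatment A: 76×76/183 = 31.563
  Success, Treatment B: 76×48/183 = 19.934
  Success, Treatment C: 76×59/183 = 24.503
  Partial, Treatment A: 61×76/183 = 25.333
  Partial, Treatment B: 61×48/183 = 16.000
  Partial, Treatment C: 61×59/183 = 19.667
  Failure, Treatment A: 46×76/183 = 19.104
  Failure, Treatment B: 46×48/183 = 12.066
  Failure, Treatment C: 46×59/183 = 14.831
Contributions (O − E)²/E:
  (37 − 31.563)²/31.563 = 0.9366
  (24 − 19.934)²/19.934 = 0.8294
  (15 − 24.503)²/24.503 = 3.6855
  (29 − 25.333)²/25.333 = 0.5308
  (8 − 16.000)²/16.000 = 4.0000
  (24 − 19.667)²/19.667 = 0.9546
  (10 − 19.104)²/19.104 = 4.3385
  (16 − 12.066)²/12.066 = 1.2826
  (20 − 14.831)²/14.831 = 1.8015
χ² = 0.9366 + 0.8294 + 3.6855 + 0.5308 + 4.0000 + 0.9546 + 4.3385 + 1.2826 + 1.8015 = 18.36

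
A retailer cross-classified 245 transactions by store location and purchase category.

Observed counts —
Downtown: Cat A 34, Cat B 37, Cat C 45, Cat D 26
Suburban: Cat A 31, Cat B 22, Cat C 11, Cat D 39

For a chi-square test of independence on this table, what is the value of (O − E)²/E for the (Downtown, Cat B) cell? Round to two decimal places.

0.23

Row total (Downtown) = 142; column total (Cat B) = 59; N = 245.
Expected count E = 142 × 59 / 245 = 34.196.
Contribution = (O − E)²/E = (37 − 34.196)² / 34.196 = 0.23.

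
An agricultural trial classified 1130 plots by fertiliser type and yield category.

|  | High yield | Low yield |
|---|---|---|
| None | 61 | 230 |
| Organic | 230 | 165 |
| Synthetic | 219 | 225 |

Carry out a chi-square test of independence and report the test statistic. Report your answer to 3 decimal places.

99.157

Row totals: 291, 395, 444. Column totals: 510, 620. Grand total N = 1130.
Expected counts (row total × column total / N):
  None, High yield: 291×510/1130 = 131.3363
  None, Low yield: 291×620/1130 = 159.6637
  Organic, High yield: 395×510/1130 = 178.2743
  Organic, Low yield: 395×620/1130 = 216.7257
  Synthetic, High yield: 444×510/1130 = 200.3894
  Synthetic, Low yield: 444×620/1130 = 243.6106
Contributions (O − E)²/E:
  (61 − 131.3363)²/131.3363 = 37.6681
  (230 − 159.6637)²/159.6637 = 30.9851
  (230 − 178.2743)²/178.2743 = 15.0080
  (165 − 216.7257)²/216.7257 = 12.3453
  (219 − 200.3894)²/200.3894 = 1.7284
  (225 − 243.6106)²/243.6106 = 1.4218
χ² = 37.6681 + 30.9851 + 15.0080 + 12.3453 + 1.7284 + 1.4218 = 99.157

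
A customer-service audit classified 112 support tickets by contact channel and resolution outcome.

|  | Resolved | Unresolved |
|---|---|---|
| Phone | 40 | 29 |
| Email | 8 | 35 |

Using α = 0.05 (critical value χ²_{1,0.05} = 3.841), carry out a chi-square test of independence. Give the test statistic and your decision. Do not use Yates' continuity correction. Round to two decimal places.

16.76; reject H₀

Row totals: 69, 43. Column totals: 48, 64. Grand total N = 112.
Expected counts (row total × column total / N):
  Phone, Resolved: 69×48/112 = 29.571
  Phone, Unresolved: 69×64/112 = 39.429
  Email, Resolved: 43×48/112 = 18.429
  Email, Unresolved: 43×64/112 = 24.571
Contributions (O − E)²/E:
  (40 − 29.571)²/29.571 = 3.6781
  (29 − 39.429)²/39.429 = 2.7585
  (8 − 18.429)²/18.429 = 5.9018
  (35 − 24.571)²/24.571 = 4.4265
χ² = 3.6781 + 2.7585 + 5.9018 + 4.4265 = 16.76
df = (2−1)(2−1) = 1. Since 16.76 > 3.841, reject the null hypothesis of independence at α = 0.05.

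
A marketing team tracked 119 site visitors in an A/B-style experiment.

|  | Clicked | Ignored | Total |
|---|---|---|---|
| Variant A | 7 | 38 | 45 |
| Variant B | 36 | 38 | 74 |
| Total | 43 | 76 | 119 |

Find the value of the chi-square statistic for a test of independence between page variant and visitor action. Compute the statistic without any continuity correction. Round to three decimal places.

Grand total N = 119.
Expected counts (row total × column total / N):
  Variant A, Clicked: 45×43/119 = 16.2605
  Variant A, Ignored: 45×76/119 = 28.7395
  Variant B, Clicked: 74×43/119 = 26.7395
  Variant B, Ignored: 74×76/119 = 47.2605
Contributions (O − E)²/E:
  (7 − 16.2605)²/16.2605 = 5.2739
  (38 − 28.7395)²/28.7395 = 2.9839
  (36 − 26.7395)²/26.7395 = 3.2071
  (38 − 47.2605)²/47.2605 = 1.8146
χ² = 5.2739 + 2.9839 + 3.2071 + 1.8146 = 13.280

13.280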